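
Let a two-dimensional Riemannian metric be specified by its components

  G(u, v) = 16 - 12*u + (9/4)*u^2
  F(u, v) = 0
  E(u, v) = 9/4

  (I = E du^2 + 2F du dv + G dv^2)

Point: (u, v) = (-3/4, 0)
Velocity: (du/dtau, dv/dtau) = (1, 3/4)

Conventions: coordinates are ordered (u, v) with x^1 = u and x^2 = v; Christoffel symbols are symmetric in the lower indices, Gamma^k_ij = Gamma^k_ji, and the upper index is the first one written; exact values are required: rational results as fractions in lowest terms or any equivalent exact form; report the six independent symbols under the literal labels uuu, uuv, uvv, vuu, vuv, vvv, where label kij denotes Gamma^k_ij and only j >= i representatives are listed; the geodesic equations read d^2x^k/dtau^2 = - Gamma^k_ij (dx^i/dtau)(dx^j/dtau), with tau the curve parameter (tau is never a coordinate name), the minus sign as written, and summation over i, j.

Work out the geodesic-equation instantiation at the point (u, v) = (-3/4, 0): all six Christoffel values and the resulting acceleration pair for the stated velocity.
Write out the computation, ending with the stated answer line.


E = 9/4, F = 0, G = 1681/64 at the point
E_u = 0, E_v = 0, F_u = 0, F_v = 0, G_u = -123/8, G_v = 0
EG - F^2 = 15129/256;  g^inv = (256/15129) * [[1681/64, 0], [0, 9/4]]
first-kind symbols [ij,l] = (1/2)(d_i g_jl + d_j g_il - d_l g_ij): [uu,u] = E_u/2 = 0, [uu,v] = F_u - E_v/2 = 0, [uv,u] = E_v/2 = 0, [uv,v] = G_u/2 = -123/16, [vv,u] = F_v - G_u/2 = 123/16, [vv,v] = G_v/2 = 0
Gamma^u_ij = (G*[ij,u] - F*[ij,v])/(EG - F^2), Gamma^v_ij = (E*[ij,v] - F*[ij,u])/(EG - F^2)
Gamma_uuu = 0, Gamma_uuv = 0, Gamma_uvv = 41/12, Gamma_vuu = 0, Gamma_vuv = -12/41, Gamma_vvv = 0
d^2u/dtau^2 = -(Gamma_uuu*(1)^2 + 2*Gamma_uuv*(1)*(3/4) + Gamma_uvv*(3/4)^2) = -123/64
d^2v/dtau^2 = -(Gamma_vuu*(1)^2 + 2*Gamma_vuv*(1)*(3/4) + Gamma_vvv*(3/4)^2) = 18/41

Answer: Gamma_uuu = 0, Gamma_uuv = 0, Gamma_uvv = 41/12, Gamma_vuu = 0, Gamma_vuv = -12/41, Gamma_vvv = 0; accelerations (d^2u/dtau^2, d^2v/dtau^2) = (-123/64, 18/41)


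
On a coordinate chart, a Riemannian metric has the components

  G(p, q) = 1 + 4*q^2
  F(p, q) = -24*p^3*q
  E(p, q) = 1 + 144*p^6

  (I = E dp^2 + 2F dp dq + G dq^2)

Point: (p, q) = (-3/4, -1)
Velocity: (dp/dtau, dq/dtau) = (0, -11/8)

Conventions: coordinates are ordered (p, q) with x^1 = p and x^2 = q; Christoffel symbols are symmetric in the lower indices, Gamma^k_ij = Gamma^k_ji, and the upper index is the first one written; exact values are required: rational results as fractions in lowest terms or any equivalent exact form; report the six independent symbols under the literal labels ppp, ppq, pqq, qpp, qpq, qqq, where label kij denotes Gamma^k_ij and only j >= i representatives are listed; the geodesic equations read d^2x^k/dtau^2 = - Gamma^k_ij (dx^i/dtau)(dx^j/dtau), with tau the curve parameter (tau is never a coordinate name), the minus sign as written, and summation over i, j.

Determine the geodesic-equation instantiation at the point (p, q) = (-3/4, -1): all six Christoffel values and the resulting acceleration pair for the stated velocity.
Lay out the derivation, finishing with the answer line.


E = 6817/256, F = -81/8, G = 5 at the point
E_p = -6561/32, E_q = 0, F_p = 81/2, F_q = 81/8, G_p = 0, G_q = -8
EG - F^2 = 7841/256;  g^inv = (256/7841) * [[5, 81/8], [81/8, 6817/256]]
first-kind symbols [ij,l] = (1/2)(d_i g_jl + d_j g_il - d_l g_ij): [pp,p] = E_p/2 = -6561/64, [pp,q] = F_p - E_q/2 = 81/2, [pq,p] = E_q/2 = 0, [pq,q] = G_p/2 = 0, [qq,p] = F_q - G_p/2 = 81/8, [qq,q] = G_q/2 = -4
Gamma^p_ij = (G*[ij,p] - F*[ij,q])/(EG - F^2), Gamma^q_ij = (E*[ij,q] - F*[ij,p])/(EG - F^2)
Gamma_ppp = -26244/7841, Gamma_ppq = 0, Gamma_pqq = 2592/7841, Gamma_qpp = 10368/7841, Gamma_qpq = 0, Gamma_qqq = -1024/7841
d^2p/dtau^2 = -(Gamma_ppp*(0)^2 + 2*Gamma_ppq*(0)*(-11/8) + Gamma_pqq*(-11/8)^2) = -9801/15682
d^2q/dtau^2 = -(Gamma_qpp*(0)^2 + 2*Gamma_qpq*(0)*(-11/8) + Gamma_qqq*(-11/8)^2) = 1936/7841

Answer: Gamma_ppp = -26244/7841, Gamma_ppq = 0, Gamma_pqq = 2592/7841, Gamma_qpp = 10368/7841, Gamma_qpq = 0, Gamma_qqq = -1024/7841; accelerations (d^2p/dtau^2, d^2q/dtau^2) = (-9801/15682, 1936/7841)


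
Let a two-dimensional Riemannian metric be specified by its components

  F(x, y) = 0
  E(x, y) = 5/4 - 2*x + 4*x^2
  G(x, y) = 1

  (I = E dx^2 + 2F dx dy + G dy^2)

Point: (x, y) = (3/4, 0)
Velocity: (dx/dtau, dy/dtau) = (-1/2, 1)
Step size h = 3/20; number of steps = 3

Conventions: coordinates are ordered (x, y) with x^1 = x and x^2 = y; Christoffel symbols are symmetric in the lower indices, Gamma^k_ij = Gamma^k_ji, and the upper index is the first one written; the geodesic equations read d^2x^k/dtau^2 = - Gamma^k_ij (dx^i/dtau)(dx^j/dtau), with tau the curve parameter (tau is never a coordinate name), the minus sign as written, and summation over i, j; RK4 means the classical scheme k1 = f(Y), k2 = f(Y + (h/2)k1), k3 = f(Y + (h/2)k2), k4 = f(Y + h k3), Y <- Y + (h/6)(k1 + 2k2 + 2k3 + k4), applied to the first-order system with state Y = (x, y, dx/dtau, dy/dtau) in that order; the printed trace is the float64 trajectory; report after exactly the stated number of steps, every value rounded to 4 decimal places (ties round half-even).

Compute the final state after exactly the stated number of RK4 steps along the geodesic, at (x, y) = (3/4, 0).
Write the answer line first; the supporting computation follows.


Answer: x = 0.4961, y = 0.4500, dx/dtau = -0.6344, dy/dtau = 1.0000

f(Y) = (dx/dtau, dy/dtau, -Gamma^x_ij Y'^i Y'^j, -Gamma^y_ij Y'^i Y'^j) with the Gammas evaluated at the stage position; h = 0.150000; intermediate values shown to 6 dp
step 0: x = 0.7500, y = 0.0000, dx/dtau = -0.5000, dy/dtau = 1.0000
step 1:
  k1: at (x, y) = (0.750000, 0.000000), (dx/dtau, dy/dtau) = (-0.500000, 1.000000); Gamma_xxx = 1.000000, Gamma_xxy = 0.000000, Gamma_xyy = 0.000000, Gamma_yxx = 0.000000, Gamma_yxy = 0.000000, Gamma_yyy = 0.000000; k1 = (-0.500000, 1.000000, -0.250000, 0.000000)
  k2: at (x, y) = (0.712500, 0.075000), (dx/dtau, dy/dtau) = (-0.518750, 1.000000); Gamma_xxx = 0.996969, Gamma_xxy = 0.000000, Gamma_xyy = 0.000000, Gamma_yxx = 0.000000, Gamma_yxy = 0.000000, Gamma_yyy = 0.000000; k2 = (-0.518750, 1.000000, -0.268286, 0.000000)
  k3: at (x, y) = (0.711094, 0.075000), (dx/dtau, dy/dtau) = (-0.520121, 1.000000); Gamma_xxx = 0.996728, Gamma_xxy = 0.000000, Gamma_xyy = 0.000000, Gamma_yxx = 0.000000, Gamma_yxy = 0.000000, Gamma_yyy = 0.000000; k3 = (-0.520121, 1.000000, -0.269641, 0.000000)
  k4: at (x, y) = (0.671982, 0.150000), (dx/dtau, dy/dtau) = (-0.540446, 1.000000); Gamma_xxx = 0.985781, Gamma_xxy = 0.000000, Gamma_xyy = 0.000000, Gamma_yxx = 0.000000, Gamma_yxy = 0.000000, Gamma_yyy = 0.000000; k4 = (-0.540446, 1.000000, -0.287929, 0.000000)
  Y <- Y + (h/6)(k1 + 2k2 + 2k3 + k4): x = 0.6720, y = 0.1500, dx/dtau = -0.5403, dy/dtau = 1.0000
step 2:
  k1: at (x, y) = (0.672045, 0.150000), (dx/dtau, dy/dtau) = (-0.540345, 1.000000); Gamma_xxx = 0.985806, Gamma_xxy = 0.000000, Gamma_xyy = 0.000000, Gamma_yxx = 0.000000, Gamma_yxy = 0.000000, Gamma_yyy = 0.000000; k1 = (-0.540345, 1.000000, -0.287828, 0.000000)
  k2: at (x, y) = (0.631519, 0.225000), (dx/dtau, dy/dtau) = (-0.561932, 1.000000); Gamma_xxx = 0.964512, Gamma_xxy = 0.000000, Gamma_xyy = 0.000000, Gamma_yxx = 0.000000, Gamma_yxy = 0.000000, Gamma_yyy = 0.000000; k2 = (-0.561932, 1.000000, -0.304561, 0.000000)
  k3: at (x, y) = (0.629900, 0.225000), (dx/dtau, dy/dtau) = (-0.563187, 1.000000); Gamma_xxx = 0.963421, Gamma_xxy = 0.000000, Gamma_xyy = 0.000000, Gamma_yxx = 0.000000, Gamma_yxy = 0.000000, Gamma_yyy = 0.000000; k3 = (-0.563187, 1.000000, -0.305577, 0.000000)
  k4: at (x, y) = (0.587567, 0.300000), (dx/dtau, dy/dtau) = (-0.586181, 1.000000); Gamma_xxx = 0.927506, Gamma_xxy = 0.000000, Gamma_xyy = 0.000000, Gamma_yxx = 0.000000, Gamma_yxy = 0.000000, Gamma_yyy = 0.000000; k4 = (-0.586181, 1.000000, -0.318699, 0.000000)
  Y <- Y + (h/6)(k1 + 2k2 + 2k3 + k4): x = 0.5876, y = 0.3000, dx/dtau = -0.5860, dy/dtau = 1.0000
step 3:
  k1: at (x, y) = (0.587626, 0.300000), (dx/dtau, dy/dtau) = (-0.586015, 1.000000); Gamma_xxx = 0.927566, Gamma_xxy = 0.000000, Gamma_xyy = 0.000000, Gamma_yxx = 0.000000, Gamma_yxy = 0.000000, Gamma_yyy = 0.000000; k1 = (-0.586015, 1.000000, -0.318538, 0.000000)
  k2: at (x, y) = (0.543675, 0.375000), (dx/dtau, dy/dtau) = (-0.609905, 1.000000); Gamma_xxx = 0.873396, Gamma_xxy = 0.000000, Gamma_xyy = 0.000000, Gamma_yxx = 0.000000, Gamma_yxy = 0.000000, Gamma_yyy = 0.000000; k2 = (-0.609905, 1.000000, -0.324889, 0.000000)
  k3: at (x, y) = (0.541883, 0.375000), (dx/dtau, dy/dtau) = (-0.610381, 1.000000); Gamma_xxx = 0.870784, Gamma_xxy = 0.000000, Gamma_xyy = 0.000000, Gamma_yxx = 0.000000, Gamma_yxy = 0.000000, Gamma_yyy = 0.000000; k3 = (-0.610381, 1.000000, -0.324424, 0.000000)
  k4: at (x, y) = (0.496069, 0.450000), (dx/dtau, dy/dtau) = (-0.634678, 1.000000); Gamma_xxx = 0.792365, Gamma_xxy = 0.000000, Gamma_xyy = 0.000000, Gamma_yxx = 0.000000, Gamma_yxy = 0.000000, Gamma_yyy = 0.000000; k4 = (-0.634678, 1.000000, -0.319178, 0.000000)
  Y <- Y + (h/6)(k1 + 2k2 + 2k3 + k4): x = 0.4961, y = 0.4500, dx/dtau = -0.6344, dy/dtau = 1.0000


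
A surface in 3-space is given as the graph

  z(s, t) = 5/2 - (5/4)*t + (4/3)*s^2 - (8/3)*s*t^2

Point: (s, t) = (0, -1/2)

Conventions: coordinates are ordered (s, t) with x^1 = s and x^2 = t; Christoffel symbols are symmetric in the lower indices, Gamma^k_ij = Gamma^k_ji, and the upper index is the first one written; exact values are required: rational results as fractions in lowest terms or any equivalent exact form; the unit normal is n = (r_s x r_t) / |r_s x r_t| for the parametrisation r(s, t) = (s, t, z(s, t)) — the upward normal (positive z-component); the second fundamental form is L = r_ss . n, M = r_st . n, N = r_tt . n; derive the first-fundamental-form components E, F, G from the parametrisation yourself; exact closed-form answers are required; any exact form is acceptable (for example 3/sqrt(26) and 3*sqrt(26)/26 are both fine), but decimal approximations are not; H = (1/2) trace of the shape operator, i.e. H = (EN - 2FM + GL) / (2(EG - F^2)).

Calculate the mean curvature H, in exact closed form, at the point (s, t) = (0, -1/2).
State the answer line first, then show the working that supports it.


Answer: H = 2064*sqrt(433)/187489

z_s = -2/3, z_t = -5/4, z_ss = 8/3, z_st = 8/3, z_tt = 0
E = 13/9, F = 5/6, G = 41/16; answer radicand W^2 = 433/144
unnormalised second-form numerators: l = 8/3, m = 8/3, n = 0; L = l/sqrt(433/144), and similarly M = m/sqrt(W^2), N = n/sqrt(W^2)
H = (E*n - 2*F*m + G*l) / (2*(EG - F^2)*sqrt(W^2)); E*n - 2*F*m + G*l = 43/18, EG - F^2 = 433/144, so H = (172/433)/sqrt(433/144)


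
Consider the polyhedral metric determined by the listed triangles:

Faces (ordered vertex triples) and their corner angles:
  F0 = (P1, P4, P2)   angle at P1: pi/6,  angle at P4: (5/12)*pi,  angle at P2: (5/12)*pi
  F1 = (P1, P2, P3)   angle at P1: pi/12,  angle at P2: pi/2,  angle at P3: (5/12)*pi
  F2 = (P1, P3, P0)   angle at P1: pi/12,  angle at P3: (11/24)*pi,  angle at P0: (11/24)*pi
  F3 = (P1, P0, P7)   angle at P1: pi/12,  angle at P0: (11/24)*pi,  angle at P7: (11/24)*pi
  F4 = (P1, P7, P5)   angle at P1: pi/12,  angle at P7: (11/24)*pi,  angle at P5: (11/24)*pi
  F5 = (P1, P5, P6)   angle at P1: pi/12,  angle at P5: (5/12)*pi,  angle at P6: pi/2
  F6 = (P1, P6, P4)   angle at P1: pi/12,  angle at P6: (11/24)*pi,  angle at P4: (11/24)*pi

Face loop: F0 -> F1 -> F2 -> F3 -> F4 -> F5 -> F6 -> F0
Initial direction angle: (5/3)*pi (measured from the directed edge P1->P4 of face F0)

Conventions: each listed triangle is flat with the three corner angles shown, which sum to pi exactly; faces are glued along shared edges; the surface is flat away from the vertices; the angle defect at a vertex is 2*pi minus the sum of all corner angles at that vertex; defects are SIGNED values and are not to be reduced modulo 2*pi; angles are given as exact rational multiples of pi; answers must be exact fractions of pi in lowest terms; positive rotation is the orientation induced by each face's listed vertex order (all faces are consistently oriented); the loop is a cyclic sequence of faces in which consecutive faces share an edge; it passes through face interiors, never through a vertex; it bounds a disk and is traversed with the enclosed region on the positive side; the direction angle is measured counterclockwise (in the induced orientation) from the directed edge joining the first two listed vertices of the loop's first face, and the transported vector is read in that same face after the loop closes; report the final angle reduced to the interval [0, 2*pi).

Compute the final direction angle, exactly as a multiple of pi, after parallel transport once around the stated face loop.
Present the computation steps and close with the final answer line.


enclosed vertex P1: corner angles sum to (2/3)*pi, defect = 2*pi - (2/3)*pi = (4/3)*pi
by Gauss-Bonnet the loop rotates the vector by the enclosed defect sum (positive orientation, mod 2*pi)
final angle = (5/3)*pi + (4/3)*pi = pi (mod 2*pi)

Answer: final direction angle = pi


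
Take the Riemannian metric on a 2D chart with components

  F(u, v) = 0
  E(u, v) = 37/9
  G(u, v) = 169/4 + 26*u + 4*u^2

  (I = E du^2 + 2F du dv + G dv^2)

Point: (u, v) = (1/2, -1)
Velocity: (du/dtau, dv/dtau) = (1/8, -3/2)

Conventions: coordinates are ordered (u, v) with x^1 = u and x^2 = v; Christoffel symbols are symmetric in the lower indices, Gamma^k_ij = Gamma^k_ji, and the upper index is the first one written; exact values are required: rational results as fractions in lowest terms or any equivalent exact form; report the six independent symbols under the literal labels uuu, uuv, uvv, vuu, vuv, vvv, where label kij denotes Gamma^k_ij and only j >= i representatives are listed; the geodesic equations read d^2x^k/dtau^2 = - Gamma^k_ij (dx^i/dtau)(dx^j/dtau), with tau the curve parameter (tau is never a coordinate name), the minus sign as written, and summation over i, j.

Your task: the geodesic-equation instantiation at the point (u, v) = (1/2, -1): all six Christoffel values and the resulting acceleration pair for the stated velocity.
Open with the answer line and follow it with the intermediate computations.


Answer: Gamma_uuu = 0, Gamma_uuv = 0, Gamma_uvv = -135/37, Gamma_vuu = 0, Gamma_vuv = 4/15, Gamma_vvv = 0; accelerations (d^2u/dtau^2, d^2v/dtau^2) = (1215/148, 1/10)

E = 37/9, F = 0, G = 225/4 at the point
E_u = 0, E_v = 0, F_u = 0, F_v = 0, G_u = 30, G_v = 0
EG - F^2 = 925/4;  g^inv = (4/925) * [[225/4, 0], [0, 37/9]]
first-kind symbols [ij,l] = (1/2)(d_i g_jl + d_j g_il - d_l g_ij): [uu,u] = E_u/2 = 0, [uu,v] = F_u - E_v/2 = 0, [uv,u] = E_v/2 = 0, [uv,v] = G_u/2 = 15, [vv,u] = F_v - G_u/2 = -15, [vv,v] = G_v/2 = 0
Gamma^u_ij = (G*[ij,u] - F*[ij,v])/(EG - F^2), Gamma^v_ij = (E*[ij,v] - F*[ij,u])/(EG - F^2)
Gamma_uuu = 0, Gamma_uuv = 0, Gamma_uvv = -135/37, Gamma_vuu = 0, Gamma_vuv = 4/15, Gamma_vvv = 0
d^2u/dtau^2 = -(Gamma_uuu*(1/8)^2 + 2*Gamma_uuv*(1/8)*(-3/2) + Gamma_uvv*(-3/2)^2) = 1215/148
d^2v/dtau^2 = -(Gamma_vuu*(1/8)^2 + 2*Gamma_vuv*(1/8)*(-3/2) + Gamma_vvv*(-3/2)^2) = 1/10


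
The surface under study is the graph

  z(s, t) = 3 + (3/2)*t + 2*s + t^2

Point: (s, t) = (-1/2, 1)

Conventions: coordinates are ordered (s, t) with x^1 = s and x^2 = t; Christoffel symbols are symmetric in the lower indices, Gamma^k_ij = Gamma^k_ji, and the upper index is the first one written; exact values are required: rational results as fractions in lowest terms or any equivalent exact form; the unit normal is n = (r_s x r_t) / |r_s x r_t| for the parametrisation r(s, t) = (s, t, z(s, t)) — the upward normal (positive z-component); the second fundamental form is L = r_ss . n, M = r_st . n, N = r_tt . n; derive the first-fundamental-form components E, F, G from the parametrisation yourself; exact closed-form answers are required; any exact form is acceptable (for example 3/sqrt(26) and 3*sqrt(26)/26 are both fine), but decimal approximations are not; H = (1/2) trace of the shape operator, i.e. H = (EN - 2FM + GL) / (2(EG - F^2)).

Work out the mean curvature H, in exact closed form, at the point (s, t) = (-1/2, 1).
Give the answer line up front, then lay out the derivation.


Answer: H = 40*sqrt(69)/4761

z_s = 2, z_t = 7/2, z_ss = 0, z_st = 0, z_tt = 2
E = 5, F = 7, G = 53/4; answer radicand W^2 = 69/4
unnormalised second-form numerators: l = 0, m = 0, n = 2; L = l/sqrt(69/4), and similarly M = m/sqrt(W^2), N = n/sqrt(W^2)
H = (E*n - 2*F*m + G*l) / (2*(EG - F^2)*sqrt(W^2)); E*n - 2*F*m + G*l = 10, EG - F^2 = 69/4, so H = (20/69)/sqrt(69/4)


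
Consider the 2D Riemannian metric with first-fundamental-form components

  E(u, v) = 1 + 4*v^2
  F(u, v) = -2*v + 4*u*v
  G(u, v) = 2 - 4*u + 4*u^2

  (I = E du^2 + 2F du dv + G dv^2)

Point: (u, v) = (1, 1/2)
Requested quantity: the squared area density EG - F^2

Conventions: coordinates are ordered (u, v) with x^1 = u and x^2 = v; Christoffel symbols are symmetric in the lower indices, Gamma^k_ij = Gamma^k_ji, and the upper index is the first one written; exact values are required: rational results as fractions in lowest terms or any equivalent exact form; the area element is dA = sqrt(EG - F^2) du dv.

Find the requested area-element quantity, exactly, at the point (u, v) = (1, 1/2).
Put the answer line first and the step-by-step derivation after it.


Answer: EG - F^2 = 3

E = 2, F = 1, G = 2; EG - F^2 = 3


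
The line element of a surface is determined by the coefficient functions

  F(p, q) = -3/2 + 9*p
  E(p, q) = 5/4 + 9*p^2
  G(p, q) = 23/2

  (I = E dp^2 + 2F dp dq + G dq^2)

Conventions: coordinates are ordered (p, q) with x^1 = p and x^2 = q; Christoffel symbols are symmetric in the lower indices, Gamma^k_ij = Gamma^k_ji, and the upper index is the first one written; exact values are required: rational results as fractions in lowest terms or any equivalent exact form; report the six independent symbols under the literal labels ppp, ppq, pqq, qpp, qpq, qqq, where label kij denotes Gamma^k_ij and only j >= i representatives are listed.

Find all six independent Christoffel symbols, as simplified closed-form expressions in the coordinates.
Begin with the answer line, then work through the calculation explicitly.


Answer: Gamma_ppp = (180*p + 108)/(180*p^2 + 216*p + 97), Gamma_ppq = 0, Gamma_pqq = 0, Gamma_qpp = (108*p + 90)/(180*p^2 + 216*p + 97), Gamma_qpq = 0, Gamma_qqq = 0

E = 5/4 + 9*p^2; F = -3/2 + 9*p; G = 23/2
Gamma^k_ij = (1/2) g^{kl} (d_i g_jl + d_j g_il - d_l g_ij), with g^inv = (1/(EG-F^2)) [[G, -F], [-F, E]]
first partials: E_p = 18*p, E_q = 0, F_p = 9, F_q = 0, G_p = 0, G_q = 0
D = EG - F^2 = 97/8 + 27*p + (45/2)*p^2
expanded: Gamma^p_pp = (G E_p - 2F F_p + F E_q)/(2D), Gamma^p_pq = (G E_q - F G_p)/(2D), Gamma^p_qq = (2G F_q - G G_p - F G_q)/(2D), Gamma^q_pp = (2E F_p - E E_q - F E_p)/(2D), Gamma^q_pq = (E G_p - F E_q)/(2D), Gamma^q_qq = (E G_q - 2F F_q + F G_p)/(2D); substitute and cancel common factors


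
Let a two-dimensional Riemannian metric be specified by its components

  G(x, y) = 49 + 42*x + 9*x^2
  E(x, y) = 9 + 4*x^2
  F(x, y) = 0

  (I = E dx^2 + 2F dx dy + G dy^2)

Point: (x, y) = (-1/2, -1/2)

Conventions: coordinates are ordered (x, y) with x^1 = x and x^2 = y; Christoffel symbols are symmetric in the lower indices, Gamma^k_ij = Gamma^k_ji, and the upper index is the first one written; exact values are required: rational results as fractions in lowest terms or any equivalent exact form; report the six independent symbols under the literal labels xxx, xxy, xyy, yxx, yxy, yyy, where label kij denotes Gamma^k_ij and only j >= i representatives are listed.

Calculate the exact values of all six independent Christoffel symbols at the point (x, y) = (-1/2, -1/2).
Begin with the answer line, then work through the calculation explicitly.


Answer: Gamma_xxx = -1/5, Gamma_xxy = 0, Gamma_xyy = -33/20, Gamma_yxx = 0, Gamma_yxy = 6/11, Gamma_yyy = 0

E = 10, F = 0, G = 121/4 at the point
E_x = -4, E_y = 0, F_x = 0, F_y = 0, G_x = 33, G_y = 0
EG - F^2 = 605/2;  g^inv = (2/605) * [[121/4, 0], [0, 10]]
first-kind symbols [ij,l] = (1/2)(d_i g_jl + d_j g_il - d_l g_ij): [xx,x] = E_x/2 = -2, [xx,y] = F_x - E_y/2 = 0, [xy,x] = E_y/2 = 0, [xy,y] = G_x/2 = 33/2, [yy,x] = F_y - G_x/2 = -33/2, [yy,y] = G_y/2 = 0
Gamma^x_ij = (G*[ij,x] - F*[ij,y])/(EG - F^2), Gamma^y_ij = (E*[ij,y] - F*[ij,x])/(EG - F^2)


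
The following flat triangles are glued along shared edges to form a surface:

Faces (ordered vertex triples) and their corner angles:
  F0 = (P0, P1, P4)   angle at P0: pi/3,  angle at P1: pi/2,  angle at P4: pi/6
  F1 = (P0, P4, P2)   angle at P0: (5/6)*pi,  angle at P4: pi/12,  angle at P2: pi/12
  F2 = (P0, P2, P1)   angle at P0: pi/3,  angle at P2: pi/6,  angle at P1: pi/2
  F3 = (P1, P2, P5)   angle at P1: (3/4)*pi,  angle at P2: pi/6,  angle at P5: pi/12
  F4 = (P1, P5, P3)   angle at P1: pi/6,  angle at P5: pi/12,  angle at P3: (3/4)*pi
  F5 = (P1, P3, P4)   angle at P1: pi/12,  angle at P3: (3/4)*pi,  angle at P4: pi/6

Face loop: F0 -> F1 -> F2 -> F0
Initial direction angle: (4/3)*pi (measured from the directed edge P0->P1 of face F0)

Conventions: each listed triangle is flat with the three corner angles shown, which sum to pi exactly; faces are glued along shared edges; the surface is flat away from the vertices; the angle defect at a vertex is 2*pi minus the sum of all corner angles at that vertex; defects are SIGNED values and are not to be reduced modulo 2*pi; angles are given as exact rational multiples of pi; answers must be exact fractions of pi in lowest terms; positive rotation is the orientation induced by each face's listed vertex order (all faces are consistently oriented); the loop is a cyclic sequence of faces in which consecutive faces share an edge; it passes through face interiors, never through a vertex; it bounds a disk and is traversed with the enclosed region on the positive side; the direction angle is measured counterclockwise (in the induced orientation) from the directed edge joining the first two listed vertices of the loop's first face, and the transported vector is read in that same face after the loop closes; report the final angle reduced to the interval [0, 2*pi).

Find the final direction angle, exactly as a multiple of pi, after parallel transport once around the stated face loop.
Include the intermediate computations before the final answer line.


enclosed vertex P0: corner angles sum to (3/2)*pi, defect = 2*pi - (3/2)*pi = pi/2
the rotation equals the total enclosed defect, so the final angle is initial + defects (mod 2*pi)
final angle = (4/3)*pi + pi/2 = (11/6)*pi (mod 2*pi)

Answer: final direction angle = (11/6)*pi


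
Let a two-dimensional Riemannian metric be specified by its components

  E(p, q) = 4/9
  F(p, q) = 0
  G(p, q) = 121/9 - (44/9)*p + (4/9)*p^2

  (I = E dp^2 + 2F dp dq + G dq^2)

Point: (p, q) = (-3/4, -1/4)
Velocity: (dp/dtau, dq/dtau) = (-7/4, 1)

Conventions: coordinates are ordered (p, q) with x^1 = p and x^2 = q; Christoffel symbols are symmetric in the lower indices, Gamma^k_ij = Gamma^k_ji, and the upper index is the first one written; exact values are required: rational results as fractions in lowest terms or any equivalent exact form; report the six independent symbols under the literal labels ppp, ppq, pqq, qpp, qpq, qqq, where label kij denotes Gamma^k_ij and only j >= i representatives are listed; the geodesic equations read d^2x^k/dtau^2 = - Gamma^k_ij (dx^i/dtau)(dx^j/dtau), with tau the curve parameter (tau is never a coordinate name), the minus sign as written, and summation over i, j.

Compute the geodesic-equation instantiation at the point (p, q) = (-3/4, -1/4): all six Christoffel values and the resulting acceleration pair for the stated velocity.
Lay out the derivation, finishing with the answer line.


E = 4/9, F = 0, G = 625/36 at the point
E_p = 0, E_q = 0, F_p = 0, F_q = 0, G_p = -50/9, G_q = 0
EG - F^2 = 625/81;  g^inv = (81/625) * [[625/36, 0], [0, 4/9]]
first-kind symbols [ij,l] = (1/2)(d_i g_jl + d_j g_il - d_l g_ij): [pp,p] = E_p/2 = 0, [pp,q] = F_p - E_q/2 = 0, [pq,p] = E_q/2 = 0, [pq,q] = G_p/2 = -25/9, [qq,p] = F_q - G_p/2 = 25/9, [qq,q] = G_q/2 = 0
Gamma^p_ij = (G*[ij,p] - F*[ij,q])/(EG - F^2), Gamma^q_ij = (E*[ij,q] - F*[ij,p])/(EG - F^2)
Gamma_ppp = 0, Gamma_ppq = 0, Gamma_pqq = 25/4, Gamma_qpp = 0, Gamma_qpq = -4/25, Gamma_qqq = 0
d^2p/dtau^2 = -(Gamma_ppp*(-7/4)^2 + 2*Gamma_ppq*(-7/4)*(1) + Gamma_pqq*(1)^2) = -25/4
d^2q/dtau^2 = -(Gamma_qpp*(-7/4)^2 + 2*Gamma_qpq*(-7/4)*(1) + Gamma_qqq*(1)^2) = -14/25

Answer: Gamma_ppp = 0, Gamma_ppq = 0, Gamma_pqq = 25/4, Gamma_qpp = 0, Gamma_qpq = -4/25, Gamma_qqq = 0; accelerations (d^2p/dtau^2, d^2q/dtau^2) = (-25/4, -14/25)


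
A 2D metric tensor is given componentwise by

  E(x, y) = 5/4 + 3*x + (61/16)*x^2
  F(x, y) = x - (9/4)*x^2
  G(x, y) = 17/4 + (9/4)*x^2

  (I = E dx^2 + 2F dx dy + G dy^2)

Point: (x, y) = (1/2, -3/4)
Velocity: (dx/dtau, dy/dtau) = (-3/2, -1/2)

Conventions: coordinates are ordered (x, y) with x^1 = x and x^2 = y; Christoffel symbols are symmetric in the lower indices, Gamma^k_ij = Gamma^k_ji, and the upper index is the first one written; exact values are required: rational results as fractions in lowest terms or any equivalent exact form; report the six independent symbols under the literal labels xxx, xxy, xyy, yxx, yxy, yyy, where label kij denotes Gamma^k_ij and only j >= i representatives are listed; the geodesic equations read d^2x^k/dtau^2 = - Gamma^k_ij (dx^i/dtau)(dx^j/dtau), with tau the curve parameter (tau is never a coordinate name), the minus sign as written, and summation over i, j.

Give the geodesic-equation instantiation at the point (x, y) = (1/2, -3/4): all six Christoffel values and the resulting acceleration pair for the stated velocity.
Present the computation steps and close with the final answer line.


E = 237/64, F = -1/16, G = 77/16 at the point
E_x = 109/16, E_y = 0, F_x = -5/4, F_y = 0, G_x = 9/4, G_y = 0
EG - F^2 = 18245/1024;  g^inv = (1024/18245) * [[77/16, 1/16], [1/16, 237/64]]
first-kind symbols [ij,l] = (1/2)(d_i g_jl + d_j g_il - d_l g_ij): [xx,x] = E_x/2 = 109/32, [xx,y] = F_x - E_y/2 = -5/4, [xy,x] = E_y/2 = 0, [xy,y] = G_x/2 = 9/8, [yy,x] = F_y - G_x/2 = -9/8, [yy,y] = G_y/2 = 0
Gamma^x_ij = (G*[ij,x] - F*[ij,y])/(EG - F^2), Gamma^y_ij = (E*[ij,y] - F*[ij,x])/(EG - F^2)
Gamma_xxx = 16706/18245, Gamma_xxy = 72/18245, Gamma_xyy = -5544/18245, Gamma_yxx = -4522/18245, Gamma_yxy = 4266/18245, Gamma_yyy = -72/18245
d^2x/dtau^2 = -(Gamma_xxx*(-3/2)^2 + 2*Gamma_xxy*(-3/2)*(-1/2) + Gamma_xyy*(-1/2)^2) = -72621/36490
d^2y/dtau^2 = -(Gamma_yxx*(-3/2)^2 + 2*Gamma_yxy*(-3/2)*(-1/2) + Gamma_yyy*(-1/2)^2) = 7587/36490

Answer: Gamma_xxx = 16706/18245, Gamma_xxy = 72/18245, Gamma_xyy = -5544/18245, Gamma_yxx = -4522/18245, Gamma_yxy = 4266/18245, Gamma_yyy = -72/18245; accelerations (d^2x/dtau^2, d^2y/dtau^2) = (-72621/36490, 7587/36490)


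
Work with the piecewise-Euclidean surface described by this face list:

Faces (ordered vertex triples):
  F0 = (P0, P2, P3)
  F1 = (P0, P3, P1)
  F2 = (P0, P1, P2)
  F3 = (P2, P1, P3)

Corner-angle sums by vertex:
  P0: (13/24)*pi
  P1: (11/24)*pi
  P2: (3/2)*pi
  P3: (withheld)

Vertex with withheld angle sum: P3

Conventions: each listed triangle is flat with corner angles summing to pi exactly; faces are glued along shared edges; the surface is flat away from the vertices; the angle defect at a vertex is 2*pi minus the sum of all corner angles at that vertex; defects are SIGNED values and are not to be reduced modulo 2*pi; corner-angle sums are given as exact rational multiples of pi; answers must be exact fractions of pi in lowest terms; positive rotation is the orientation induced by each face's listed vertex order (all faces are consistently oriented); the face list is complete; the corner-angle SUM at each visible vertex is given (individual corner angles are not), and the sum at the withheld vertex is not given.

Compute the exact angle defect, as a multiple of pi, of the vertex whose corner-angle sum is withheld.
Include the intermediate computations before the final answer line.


V = 4, E = 6, F = 4; chi = V - E + F = 2
Gauss-Bonnet: total defect = 2*pi*chi = 4*pi; visible defects sum to (7/2)*pi

Answer: defect(P3) = pi/2


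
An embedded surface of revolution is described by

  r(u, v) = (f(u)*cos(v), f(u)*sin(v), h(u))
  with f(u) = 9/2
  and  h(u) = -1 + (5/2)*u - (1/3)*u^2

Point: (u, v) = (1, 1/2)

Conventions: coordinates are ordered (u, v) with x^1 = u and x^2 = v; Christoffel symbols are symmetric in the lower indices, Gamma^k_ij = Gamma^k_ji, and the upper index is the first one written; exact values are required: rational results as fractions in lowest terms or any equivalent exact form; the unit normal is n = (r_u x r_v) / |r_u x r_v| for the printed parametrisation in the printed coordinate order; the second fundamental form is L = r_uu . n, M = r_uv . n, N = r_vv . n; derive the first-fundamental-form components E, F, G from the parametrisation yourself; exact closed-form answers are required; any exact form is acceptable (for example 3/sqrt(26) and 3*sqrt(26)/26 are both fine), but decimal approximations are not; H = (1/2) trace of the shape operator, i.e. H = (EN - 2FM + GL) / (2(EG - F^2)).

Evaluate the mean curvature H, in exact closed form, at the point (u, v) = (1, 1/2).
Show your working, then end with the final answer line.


f = 9/2, f' = 0, f'' = 0, h' = 11/6, h'' = -2/3
E = 121/36, F = 0, G = 81/4; answer radicand W^2 = 121/36
unnormalised second-form numerators: l = 0, m = 0, n = 33/4; L = l/sqrt(121/36), and similarly M = m/sqrt(W^2), N = n/sqrt(W^2)
H = (E*n - 2*F*m + G*l) / (2*(EG - F^2)*sqrt(W^2)); E*n - 2*F*m + G*l = 1331/48, EG - F^2 = 1089/16, so H = (11/54)/sqrt(121/36)

Answer: H = 1/9


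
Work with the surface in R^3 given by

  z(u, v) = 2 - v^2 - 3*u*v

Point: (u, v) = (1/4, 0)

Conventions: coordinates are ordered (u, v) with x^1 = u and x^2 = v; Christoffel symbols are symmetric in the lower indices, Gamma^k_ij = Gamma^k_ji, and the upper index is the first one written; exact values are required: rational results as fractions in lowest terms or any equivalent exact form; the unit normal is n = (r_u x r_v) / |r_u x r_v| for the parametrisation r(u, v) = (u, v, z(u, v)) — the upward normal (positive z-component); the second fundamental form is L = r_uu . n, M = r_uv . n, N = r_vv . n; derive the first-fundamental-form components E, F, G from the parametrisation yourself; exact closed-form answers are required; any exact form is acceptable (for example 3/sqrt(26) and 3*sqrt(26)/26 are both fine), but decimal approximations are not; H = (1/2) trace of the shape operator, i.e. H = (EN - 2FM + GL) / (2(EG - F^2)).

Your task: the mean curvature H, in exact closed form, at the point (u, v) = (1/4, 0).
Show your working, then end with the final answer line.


z_u = 0, z_v = -3/4, z_uu = 0, z_uv = -3, z_vv = -2
E = 1, F = 0, G = 25/16; answer radicand W^2 = 25/16
unnormalised second-form numerators: l = 0, m = -3, n = -2; L = l/sqrt(25/16), and similarly M = m/sqrt(W^2), N = n/sqrt(W^2)
H = (E*n - 2*F*m + G*l) / (2*(EG - F^2)*sqrt(W^2)); E*n - 2*F*m + G*l = -2, EG - F^2 = 25/16, so H = (-16/25)/sqrt(25/16)

Answer: H = -64/125


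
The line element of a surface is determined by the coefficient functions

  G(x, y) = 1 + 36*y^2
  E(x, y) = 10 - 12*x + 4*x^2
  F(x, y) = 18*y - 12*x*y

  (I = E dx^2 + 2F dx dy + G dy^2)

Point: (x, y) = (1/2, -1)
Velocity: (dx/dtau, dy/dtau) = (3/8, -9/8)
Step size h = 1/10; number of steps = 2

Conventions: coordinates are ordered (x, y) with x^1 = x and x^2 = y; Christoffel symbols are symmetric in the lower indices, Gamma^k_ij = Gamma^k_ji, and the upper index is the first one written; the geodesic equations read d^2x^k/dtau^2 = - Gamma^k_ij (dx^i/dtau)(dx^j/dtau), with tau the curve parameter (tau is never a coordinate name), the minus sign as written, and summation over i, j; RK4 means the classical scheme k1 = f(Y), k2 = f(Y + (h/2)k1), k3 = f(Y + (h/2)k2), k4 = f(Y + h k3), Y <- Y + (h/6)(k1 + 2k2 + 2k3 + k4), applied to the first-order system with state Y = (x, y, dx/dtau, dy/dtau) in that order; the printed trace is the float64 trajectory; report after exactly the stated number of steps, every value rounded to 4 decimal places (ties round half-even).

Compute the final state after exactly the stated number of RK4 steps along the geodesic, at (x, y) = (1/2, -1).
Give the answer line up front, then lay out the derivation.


Answer: x = 0.5694, y = -1.2068, dx/dtau = 0.3251, dy/dtau = -0.9558

f(Y) = (dx/dtau, dy/dtau, -Gamma^x_ij Y'^i Y'^j, -Gamma^y_ij Y'^i Y'^j) with the Gammas evaluated at the stage position; h = 0.100000; intermediate values shown to 6 dp
step 0: x = 0.5000, y = -1.0000, dx/dtau = 0.3750, dy/dtau = -1.1250
step 1:
  k1: at (x, y) = (0.500000, -1.000000), (dx/dtau, dy/dtau) = (0.375000, -1.125000); Gamma_xxx = -0.097561, Gamma_xxy = 0.000000, Gamma_xyy = 0.292683, Gamma_yxx = 0.292683, Gamma_yxy = 0.000000, Gamma_yyy = -0.878049; k1 = (0.375000, -1.125000, -0.356707, 1.070122)
  k2: at (x, y) = (0.518750, -1.056250), (dx/dtau, dy/dtau) = (0.357165, -1.071494); Gamma_xxx = -0.087193, Gamma_xxy = 0.000000, Gamma_xyy = 0.261578, Gamma_yxx = 0.281571, Gamma_yxy = 0.000000, Gamma_yyy = -0.844713; k2 = (0.357165, -1.071494, -0.289194, 0.933895)
  k3: at (x, y) = (0.517858, -1.053575), (dx/dtau, dy/dtau) = (0.360540, -1.078305); Gamma_xxx = -0.087654, Gamma_xxy = 0.000000, Gamma_xyy = 0.262961, Gamma_yxx = 0.282087, Gamma_yxy = 0.000000, Gamma_yyy = -0.846261; k3 = (0.360540, -1.078305, -0.294362, 0.947316)
  k4: at (x, y) = (0.536054, -1.107831), (dx/dtau, dy/dtau) = (0.345564, -1.030268); Gamma_xxx = -0.078852, Gamma_xxy = 0.000000, Gamma_xyy = 0.236555, Gamma_yxx = 0.271865, Gamma_yxy = 0.000000, Gamma_yyy = -0.815595; k4 = (0.345564, -1.030268, -0.241676, 0.833251)
  Y <- Y + (h/6)(k1 + 2k2 + 2k3 + k4): x = 0.5359, y = -1.1076, dx/dtau = 0.3456, dy/dtau = -1.0306
step 2:
  k1: at (x, y) = (0.535933, -1.107581), (dx/dtau, dy/dtau) = (0.345575, -1.030570); Gamma_xxx = -0.078892, Gamma_xxy = 0.000000, Gamma_xyy = 0.236677, Gamma_yxx = 0.271909, Gamma_yxy = 0.000000, Gamma_yyy = -0.815728; k1 = (0.345575, -1.030570, -0.241947, 0.833892)
  k2: at (x, y) = (0.553212, -1.159110), (dx/dtau, dy/dtau) = (0.333478, -0.988876); Gamma_xxx = -0.071519, Gamma_xxy = 0.000000, Gamma_xyy = 0.214558, Gamma_yxx = 0.262673, Gamma_yxy = 0.000000, Gamma_yyy = -0.788020; k2 = (0.333478, -0.988876, -0.201857, 0.741374)
  k3: at (x, y) = (0.552607, -1.157025), (dx/dtau, dy/dtau) = (0.335482, -0.993501); Gamma_xxx = -0.071794, Gamma_xxy = 0.000000, Gamma_xyy = 0.215383, Gamma_yxx = 0.263042, Gamma_yxy = 0.000000, Gamma_yyy = -0.789125; k3 = (0.335482, -0.993501, -0.204513, 0.749297)
  k4: at (x, y) = (0.569481, -1.206931), (dx/dtau, dy/dtau) = (0.325124, -0.955640); Gamma_xxx = -0.065410, Gamma_xxy = 0.000000, Gamma_xyy = 0.196229, Gamma_yxx = 0.254519, Gamma_yxy = 0.000000, Gamma_yyy = -0.763558; k4 = (0.325124, -0.955640, -0.172292, 0.670414)
  Y <- Y + (h/6)(k1 + 2k2 + 2k3 + k4): x = 0.5694, y = -1.2068, dx/dtau = 0.3251, dy/dtau = -0.9558


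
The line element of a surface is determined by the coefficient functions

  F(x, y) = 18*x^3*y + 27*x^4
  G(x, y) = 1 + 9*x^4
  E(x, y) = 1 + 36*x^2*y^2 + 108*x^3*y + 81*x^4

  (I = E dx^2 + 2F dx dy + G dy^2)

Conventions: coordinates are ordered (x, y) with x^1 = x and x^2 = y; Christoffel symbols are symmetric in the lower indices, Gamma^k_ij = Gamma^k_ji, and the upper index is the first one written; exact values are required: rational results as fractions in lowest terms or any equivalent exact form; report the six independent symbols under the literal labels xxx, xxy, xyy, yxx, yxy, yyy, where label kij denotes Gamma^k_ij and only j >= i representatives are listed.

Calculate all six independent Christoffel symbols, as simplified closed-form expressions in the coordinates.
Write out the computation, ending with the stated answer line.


E = 1 + 36*x^2*y^2 + 108*x^3*y + 81*x^4; F = 18*x^3*y + 27*x^4; G = 1 + 9*x^4
Gamma^k_ij = (1/2) g^{kl} (d_i g_jl + d_j g_il - d_l g_ij), with g^inv = (1/(EG-F^2)) [[G, -F], [-F, E]]
first partials: E_x = 72*x*y^2 + 324*x^2*y + 324*x^3, E_y = 72*x^2*y + 108*x^3, F_x = 54*x^2*y + 108*x^3, F_y = 18*x^3, G_x = 36*x^3, G_y = 0
D = EG - F^2 = 1 + 36*x^2*y^2 + 108*x^3*y + 90*x^4
expanded: Gamma^x_xx = (G E_x - 2F F_x + F E_y)/(2D), Gamma^x_xy = (G E_y - F G_x)/(2D), Gamma^x_yy = (2G F_y - G G_x - F G_y)/(2D), Gamma^y_xx = (2E F_x - E E_y - F E_x)/(2D), Gamma^y_xy = (E G_x - F E_y)/(2D), Gamma^y_yy = (E G_y - 2F F_y + F G_x)/(2D); substitute and cancel common factors

Answer: Gamma_xxx = (162*x^3 + 162*x^2*y + 36*x*y^2)/(90*x^4 + 108*x^3*y + 36*x^2*y^2 + 1), Gamma_xxy = (54*x^3 + 36*x^2*y)/(90*x^4 + 108*x^3*y + 36*x^2*y^2 + 1), Gamma_xyy = 0, Gamma_yxx = (54*x^3 + 18*x^2*y)/(90*x^4 + 108*x^3*y + 36*x^2*y^2 + 1), Gamma_yxy = 18*x^3/(90*x^4 + 108*x^3*y + 36*x^2*y^2 + 1), Gamma_yyy = 0


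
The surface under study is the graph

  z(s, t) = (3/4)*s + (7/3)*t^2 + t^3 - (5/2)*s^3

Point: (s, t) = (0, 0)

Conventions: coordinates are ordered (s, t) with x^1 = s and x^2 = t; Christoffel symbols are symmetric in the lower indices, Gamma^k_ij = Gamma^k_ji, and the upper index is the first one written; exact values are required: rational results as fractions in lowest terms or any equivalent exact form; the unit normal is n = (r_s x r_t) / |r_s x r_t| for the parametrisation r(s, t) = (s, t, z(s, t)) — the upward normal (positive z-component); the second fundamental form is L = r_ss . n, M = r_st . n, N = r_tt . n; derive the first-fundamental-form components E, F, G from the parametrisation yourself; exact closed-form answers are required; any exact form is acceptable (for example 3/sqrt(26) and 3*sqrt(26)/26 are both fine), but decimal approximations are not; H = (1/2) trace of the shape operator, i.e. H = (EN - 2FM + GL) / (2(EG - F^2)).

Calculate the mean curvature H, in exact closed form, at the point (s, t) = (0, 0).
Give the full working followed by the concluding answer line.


z_s = 3/4, z_t = 0, z_ss = 0, z_st = 0, z_tt = 14/3
E = 25/16, F = 0, G = 1; answer radicand W^2 = 25/16
unnormalised second-form numerators: l = 0, m = 0, n = 14/3; L = l/sqrt(25/16), and similarly M = m/sqrt(W^2), N = n/sqrt(W^2)
H = (E*n - 2*F*m + G*l) / (2*(EG - F^2)*sqrt(W^2)); E*n - 2*F*m + G*l = 175/24, EG - F^2 = 25/16, so H = (7/3)/sqrt(25/16)

Answer: H = 28/15


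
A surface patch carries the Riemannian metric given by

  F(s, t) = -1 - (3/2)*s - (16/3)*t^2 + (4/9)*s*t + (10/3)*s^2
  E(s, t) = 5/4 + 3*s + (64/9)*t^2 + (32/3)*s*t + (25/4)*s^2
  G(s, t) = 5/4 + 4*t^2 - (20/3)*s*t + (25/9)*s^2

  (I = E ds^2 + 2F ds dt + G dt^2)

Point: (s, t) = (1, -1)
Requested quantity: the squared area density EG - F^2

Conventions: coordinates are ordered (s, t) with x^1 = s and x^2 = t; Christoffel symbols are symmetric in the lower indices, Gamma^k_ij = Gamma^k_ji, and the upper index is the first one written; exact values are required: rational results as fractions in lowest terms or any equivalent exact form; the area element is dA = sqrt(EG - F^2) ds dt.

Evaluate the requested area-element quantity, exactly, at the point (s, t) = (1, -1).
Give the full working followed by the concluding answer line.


E = 125/18, F = -89/18, G = 529/36; EG - F^2 = 5587/72

Answer: EG - F^2 = 5587/72


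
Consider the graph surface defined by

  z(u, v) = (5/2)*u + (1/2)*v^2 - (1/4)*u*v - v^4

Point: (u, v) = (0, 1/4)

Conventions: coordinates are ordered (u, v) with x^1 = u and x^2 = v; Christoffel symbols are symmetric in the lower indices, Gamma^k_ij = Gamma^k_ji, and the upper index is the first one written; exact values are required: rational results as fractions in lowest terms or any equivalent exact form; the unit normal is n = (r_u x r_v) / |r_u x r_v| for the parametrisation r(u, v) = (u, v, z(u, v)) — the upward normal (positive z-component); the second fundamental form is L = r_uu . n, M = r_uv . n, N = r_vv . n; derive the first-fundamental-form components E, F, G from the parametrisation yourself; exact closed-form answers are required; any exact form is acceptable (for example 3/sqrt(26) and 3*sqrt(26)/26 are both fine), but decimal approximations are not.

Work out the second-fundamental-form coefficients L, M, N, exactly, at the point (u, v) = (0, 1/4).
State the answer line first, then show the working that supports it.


Answer: L = 0, M = -2*sqrt(1786)/893, N = 2*sqrt(1786)/893

z_u = 39/16, z_v = 3/16, z_uu = 0, z_uv = -1/4, z_vv = 1/4
E = 1777/256, F = 117/256, G = 265/256; answer radicand W^2 = 893/128
unnormalised second-form numerators: l = 0, m = -1/4, n = 1/4; L = l/sqrt(893/128), and similarly M = m/sqrt(W^2), N = n/sqrt(W^2)
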